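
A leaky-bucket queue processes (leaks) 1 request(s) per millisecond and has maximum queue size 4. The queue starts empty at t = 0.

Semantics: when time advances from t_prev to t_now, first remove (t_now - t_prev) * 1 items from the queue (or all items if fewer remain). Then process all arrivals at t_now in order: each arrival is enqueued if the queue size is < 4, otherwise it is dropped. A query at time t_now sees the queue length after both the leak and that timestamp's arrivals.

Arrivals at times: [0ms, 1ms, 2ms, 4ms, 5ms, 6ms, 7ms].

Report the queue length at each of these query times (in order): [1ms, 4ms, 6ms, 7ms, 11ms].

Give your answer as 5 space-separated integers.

Queue lengths at query times:
  query t=1ms: backlog = 1
  query t=4ms: backlog = 1
  query t=6ms: backlog = 1
  query t=7ms: backlog = 1
  query t=11ms: backlog = 0

Answer: 1 1 1 1 0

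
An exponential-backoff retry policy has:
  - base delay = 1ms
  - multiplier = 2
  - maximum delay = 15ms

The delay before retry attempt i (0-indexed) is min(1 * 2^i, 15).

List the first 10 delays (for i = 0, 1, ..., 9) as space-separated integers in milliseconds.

Computing each delay:
  i=0: min(1*2^0, 15) = 1
  i=1: min(1*2^1, 15) = 2
  i=2: min(1*2^2, 15) = 4
  i=3: min(1*2^3, 15) = 8
  i=4: min(1*2^4, 15) = 15
  i=5: min(1*2^5, 15) = 15
  i=6: min(1*2^6, 15) = 15
  i=7: min(1*2^7, 15) = 15
  i=8: min(1*2^8, 15) = 15
  i=9: min(1*2^9, 15) = 15

Answer: 1 2 4 8 15 15 15 15 15 15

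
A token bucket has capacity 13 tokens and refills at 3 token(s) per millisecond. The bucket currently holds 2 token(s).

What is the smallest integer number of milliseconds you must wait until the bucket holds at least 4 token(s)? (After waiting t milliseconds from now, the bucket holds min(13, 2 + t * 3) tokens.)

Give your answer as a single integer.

Need 2 + t * 3 >= 4, so t >= 2/3.
Smallest integer t = ceil(2/3) = 1.

Answer: 1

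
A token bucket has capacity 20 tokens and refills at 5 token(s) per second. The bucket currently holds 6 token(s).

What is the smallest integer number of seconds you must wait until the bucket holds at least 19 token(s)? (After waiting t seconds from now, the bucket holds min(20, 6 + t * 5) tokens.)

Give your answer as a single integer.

Need 6 + t * 5 >= 19, so t >= 13/5.
Smallest integer t = ceil(13/5) = 3.

Answer: 3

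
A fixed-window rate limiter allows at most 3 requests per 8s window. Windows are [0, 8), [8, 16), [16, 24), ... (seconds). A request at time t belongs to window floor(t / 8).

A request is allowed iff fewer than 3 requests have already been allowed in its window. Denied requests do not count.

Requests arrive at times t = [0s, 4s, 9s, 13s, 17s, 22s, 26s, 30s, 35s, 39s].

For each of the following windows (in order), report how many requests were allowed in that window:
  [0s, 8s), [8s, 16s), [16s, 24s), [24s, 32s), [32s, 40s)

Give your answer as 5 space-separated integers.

Answer: 2 2 2 2 2

Derivation:
Processing requests:
  req#1 t=0s (window 0): ALLOW
  req#2 t=4s (window 0): ALLOW
  req#3 t=9s (window 1): ALLOW
  req#4 t=13s (window 1): ALLOW
  req#5 t=17s (window 2): ALLOW
  req#6 t=22s (window 2): ALLOW
  req#7 t=26s (window 3): ALLOW
  req#8 t=30s (window 3): ALLOW
  req#9 t=35s (window 4): ALLOW
  req#10 t=39s (window 4): ALLOW

Allowed counts by window: 2 2 2 2 2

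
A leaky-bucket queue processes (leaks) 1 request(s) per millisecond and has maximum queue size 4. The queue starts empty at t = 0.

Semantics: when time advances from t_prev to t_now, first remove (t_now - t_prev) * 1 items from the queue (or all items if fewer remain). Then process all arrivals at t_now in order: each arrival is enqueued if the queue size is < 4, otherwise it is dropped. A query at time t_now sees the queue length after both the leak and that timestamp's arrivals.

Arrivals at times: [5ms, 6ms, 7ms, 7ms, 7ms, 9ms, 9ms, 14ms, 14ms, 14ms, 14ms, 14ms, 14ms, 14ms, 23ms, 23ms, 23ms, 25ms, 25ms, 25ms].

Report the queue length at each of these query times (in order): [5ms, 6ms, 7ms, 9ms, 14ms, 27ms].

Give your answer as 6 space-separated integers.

Queue lengths at query times:
  query t=5ms: backlog = 1
  query t=6ms: backlog = 1
  query t=7ms: backlog = 3
  query t=9ms: backlog = 3
  query t=14ms: backlog = 4
  query t=27ms: backlog = 2

Answer: 1 1 3 3 4 2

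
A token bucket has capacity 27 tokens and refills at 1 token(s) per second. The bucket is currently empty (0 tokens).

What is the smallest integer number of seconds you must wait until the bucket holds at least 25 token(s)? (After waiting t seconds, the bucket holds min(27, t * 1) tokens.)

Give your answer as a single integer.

Answer: 25

Derivation:
Need t * 1 >= 25, so t >= 25/1.
Smallest integer t = ceil(25/1) = 25.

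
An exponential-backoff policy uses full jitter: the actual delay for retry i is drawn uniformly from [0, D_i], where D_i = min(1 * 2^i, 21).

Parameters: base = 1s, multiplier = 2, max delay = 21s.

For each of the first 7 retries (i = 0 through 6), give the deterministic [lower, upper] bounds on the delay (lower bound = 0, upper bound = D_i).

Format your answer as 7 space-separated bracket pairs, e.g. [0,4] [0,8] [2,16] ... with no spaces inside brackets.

Answer: [0,1] [0,2] [0,4] [0,8] [0,16] [0,21] [0,21]

Derivation:
Computing bounds per retry:
  i=0: D_i=min(1*2^0,21)=1, bounds=[0,1]
  i=1: D_i=min(1*2^1,21)=2, bounds=[0,2]
  i=2: D_i=min(1*2^2,21)=4, bounds=[0,4]
  i=3: D_i=min(1*2^3,21)=8, bounds=[0,8]
  i=4: D_i=min(1*2^4,21)=16, bounds=[0,16]
  i=5: D_i=min(1*2^5,21)=21, bounds=[0,21]
  i=6: D_i=min(1*2^6,21)=21, bounds=[0,21]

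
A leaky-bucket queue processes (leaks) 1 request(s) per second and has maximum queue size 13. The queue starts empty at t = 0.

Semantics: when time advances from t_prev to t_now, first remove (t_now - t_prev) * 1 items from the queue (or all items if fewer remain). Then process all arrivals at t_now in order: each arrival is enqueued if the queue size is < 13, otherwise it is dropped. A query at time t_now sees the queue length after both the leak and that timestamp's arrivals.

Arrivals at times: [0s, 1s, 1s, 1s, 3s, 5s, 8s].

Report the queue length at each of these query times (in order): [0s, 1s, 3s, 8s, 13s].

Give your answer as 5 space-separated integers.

Queue lengths at query times:
  query t=0s: backlog = 1
  query t=1s: backlog = 3
  query t=3s: backlog = 2
  query t=8s: backlog = 1
  query t=13s: backlog = 0

Answer: 1 3 2 1 0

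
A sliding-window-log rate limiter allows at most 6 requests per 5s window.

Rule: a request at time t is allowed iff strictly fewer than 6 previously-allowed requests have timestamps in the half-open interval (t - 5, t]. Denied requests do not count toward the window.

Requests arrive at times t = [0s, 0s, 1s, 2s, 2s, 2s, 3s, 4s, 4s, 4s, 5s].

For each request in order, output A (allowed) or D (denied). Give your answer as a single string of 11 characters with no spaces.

Tracking allowed requests in the window:
  req#1 t=0s: ALLOW
  req#2 t=0s: ALLOW
  req#3 t=1s: ALLOW
  req#4 t=2s: ALLOW
  req#5 t=2s: ALLOW
  req#6 t=2s: ALLOW
  req#7 t=3s: DENY
  req#8 t=4s: DENY
  req#9 t=4s: DENY
  req#10 t=4s: DENY
  req#11 t=5s: ALLOW

Answer: AAAAAADDDDA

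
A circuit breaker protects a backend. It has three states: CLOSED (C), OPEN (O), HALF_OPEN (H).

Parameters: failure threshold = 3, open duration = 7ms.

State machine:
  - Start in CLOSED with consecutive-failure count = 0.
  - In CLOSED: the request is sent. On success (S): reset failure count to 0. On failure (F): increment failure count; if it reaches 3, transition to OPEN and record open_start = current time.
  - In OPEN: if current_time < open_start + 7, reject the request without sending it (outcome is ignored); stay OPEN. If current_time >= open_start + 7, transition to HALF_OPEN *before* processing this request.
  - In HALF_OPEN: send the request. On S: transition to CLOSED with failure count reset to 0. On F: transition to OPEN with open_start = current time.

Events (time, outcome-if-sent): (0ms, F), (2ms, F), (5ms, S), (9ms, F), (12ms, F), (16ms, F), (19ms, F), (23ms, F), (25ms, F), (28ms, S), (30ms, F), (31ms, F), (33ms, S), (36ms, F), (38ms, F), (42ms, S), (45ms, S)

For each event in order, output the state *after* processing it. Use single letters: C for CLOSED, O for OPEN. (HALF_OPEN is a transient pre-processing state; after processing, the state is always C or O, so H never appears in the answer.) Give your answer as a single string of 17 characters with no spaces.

Answer: CCCCCOOOOOOOOOOOC

Derivation:
State after each event:
  event#1 t=0ms outcome=F: state=CLOSED
  event#2 t=2ms outcome=F: state=CLOSED
  event#3 t=5ms outcome=S: state=CLOSED
  event#4 t=9ms outcome=F: state=CLOSED
  event#5 t=12ms outcome=F: state=CLOSED
  event#6 t=16ms outcome=F: state=OPEN
  event#7 t=19ms outcome=F: state=OPEN
  event#8 t=23ms outcome=F: state=OPEN
  event#9 t=25ms outcome=F: state=OPEN
  event#10 t=28ms outcome=S: state=OPEN
  event#11 t=30ms outcome=F: state=OPEN
  event#12 t=31ms outcome=F: state=OPEN
  event#13 t=33ms outcome=S: state=OPEN
  event#14 t=36ms outcome=F: state=OPEN
  event#15 t=38ms outcome=F: state=OPEN
  event#16 t=42ms outcome=S: state=OPEN
  event#17 t=45ms outcome=S: state=CLOSED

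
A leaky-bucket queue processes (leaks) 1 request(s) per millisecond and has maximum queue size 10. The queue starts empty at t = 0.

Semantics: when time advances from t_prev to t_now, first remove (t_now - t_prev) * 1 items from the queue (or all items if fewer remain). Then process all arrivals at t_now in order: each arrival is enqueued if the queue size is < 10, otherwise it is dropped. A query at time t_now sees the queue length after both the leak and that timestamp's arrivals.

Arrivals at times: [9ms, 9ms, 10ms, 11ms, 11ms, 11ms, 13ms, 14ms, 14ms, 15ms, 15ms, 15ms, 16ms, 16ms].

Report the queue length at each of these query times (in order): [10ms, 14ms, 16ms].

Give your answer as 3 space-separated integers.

Answer: 2 4 7

Derivation:
Queue lengths at query times:
  query t=10ms: backlog = 2
  query t=14ms: backlog = 4
  query t=16ms: backlog = 7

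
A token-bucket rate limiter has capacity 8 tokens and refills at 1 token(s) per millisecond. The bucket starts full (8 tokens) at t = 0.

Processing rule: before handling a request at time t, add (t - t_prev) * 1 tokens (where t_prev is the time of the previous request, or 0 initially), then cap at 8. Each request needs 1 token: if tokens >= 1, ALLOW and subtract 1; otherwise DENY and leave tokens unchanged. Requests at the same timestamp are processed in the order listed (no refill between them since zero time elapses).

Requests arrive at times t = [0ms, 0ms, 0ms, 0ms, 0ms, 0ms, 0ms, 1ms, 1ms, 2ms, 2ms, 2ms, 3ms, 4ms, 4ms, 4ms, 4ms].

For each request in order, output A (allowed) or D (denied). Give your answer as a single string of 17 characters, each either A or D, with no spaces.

Answer: AAAAAAAAAADDAADDD

Derivation:
Simulating step by step:
  req#1 t=0ms: ALLOW
  req#2 t=0ms: ALLOW
  req#3 t=0ms: ALLOW
  req#4 t=0ms: ALLOW
  req#5 t=0ms: ALLOW
  req#6 t=0ms: ALLOW
  req#7 t=0ms: ALLOW
  req#8 t=1ms: ALLOW
  req#9 t=1ms: ALLOW
  req#10 t=2ms: ALLOW
  req#11 t=2ms: DENY
  req#12 t=2ms: DENY
  req#13 t=3ms: ALLOW
  req#14 t=4ms: ALLOW
  req#15 t=4ms: DENY
  req#16 t=4ms: DENY
  req#17 t=4ms: DENY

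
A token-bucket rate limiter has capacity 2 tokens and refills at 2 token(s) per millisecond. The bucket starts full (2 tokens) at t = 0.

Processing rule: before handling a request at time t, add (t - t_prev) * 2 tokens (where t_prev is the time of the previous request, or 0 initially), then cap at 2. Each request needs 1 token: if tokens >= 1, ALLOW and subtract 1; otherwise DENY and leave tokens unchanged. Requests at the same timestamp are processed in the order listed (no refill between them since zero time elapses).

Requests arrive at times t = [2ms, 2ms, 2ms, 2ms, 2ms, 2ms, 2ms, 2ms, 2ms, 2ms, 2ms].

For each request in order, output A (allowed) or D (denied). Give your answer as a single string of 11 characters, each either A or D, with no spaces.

Simulating step by step:
  req#1 t=2ms: ALLOW
  req#2 t=2ms: ALLOW
  req#3 t=2ms: DENY
  req#4 t=2ms: DENY
  req#5 t=2ms: DENY
  req#6 t=2ms: DENY
  req#7 t=2ms: DENY
  req#8 t=2ms: DENY
  req#9 t=2ms: DENY
  req#10 t=2ms: DENY
  req#11 t=2ms: DENY

Answer: AADDDDDDDDD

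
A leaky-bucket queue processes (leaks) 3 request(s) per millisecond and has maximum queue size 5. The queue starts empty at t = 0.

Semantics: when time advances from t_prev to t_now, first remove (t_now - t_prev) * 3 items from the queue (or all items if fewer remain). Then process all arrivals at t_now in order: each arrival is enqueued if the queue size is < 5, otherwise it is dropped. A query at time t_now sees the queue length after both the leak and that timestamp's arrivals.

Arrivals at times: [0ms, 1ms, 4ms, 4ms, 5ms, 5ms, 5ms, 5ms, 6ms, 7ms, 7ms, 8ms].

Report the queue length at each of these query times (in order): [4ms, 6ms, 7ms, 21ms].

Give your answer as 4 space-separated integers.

Queue lengths at query times:
  query t=4ms: backlog = 2
  query t=6ms: backlog = 2
  query t=7ms: backlog = 2
  query t=21ms: backlog = 0

Answer: 2 2 2 0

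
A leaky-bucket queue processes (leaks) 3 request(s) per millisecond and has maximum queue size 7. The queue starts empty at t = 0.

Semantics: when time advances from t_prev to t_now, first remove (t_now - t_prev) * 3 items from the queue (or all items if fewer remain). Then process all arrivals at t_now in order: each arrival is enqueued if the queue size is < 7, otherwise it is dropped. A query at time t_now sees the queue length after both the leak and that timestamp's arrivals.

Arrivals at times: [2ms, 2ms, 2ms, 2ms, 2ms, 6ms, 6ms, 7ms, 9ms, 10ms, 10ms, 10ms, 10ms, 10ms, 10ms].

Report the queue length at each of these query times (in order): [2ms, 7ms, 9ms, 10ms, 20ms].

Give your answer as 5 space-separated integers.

Answer: 5 1 1 6 0

Derivation:
Queue lengths at query times:
  query t=2ms: backlog = 5
  query t=7ms: backlog = 1
  query t=9ms: backlog = 1
  query t=10ms: backlog = 6
  query t=20ms: backlog = 0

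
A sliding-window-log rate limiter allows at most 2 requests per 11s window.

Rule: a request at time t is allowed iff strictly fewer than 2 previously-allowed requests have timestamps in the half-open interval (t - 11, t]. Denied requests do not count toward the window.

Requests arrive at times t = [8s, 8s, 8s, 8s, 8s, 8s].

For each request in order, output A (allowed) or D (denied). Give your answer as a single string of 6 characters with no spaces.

Answer: AADDDD

Derivation:
Tracking allowed requests in the window:
  req#1 t=8s: ALLOW
  req#2 t=8s: ALLOW
  req#3 t=8s: DENY
  req#4 t=8s: DENY
  req#5 t=8s: DENY
  req#6 t=8s: DENY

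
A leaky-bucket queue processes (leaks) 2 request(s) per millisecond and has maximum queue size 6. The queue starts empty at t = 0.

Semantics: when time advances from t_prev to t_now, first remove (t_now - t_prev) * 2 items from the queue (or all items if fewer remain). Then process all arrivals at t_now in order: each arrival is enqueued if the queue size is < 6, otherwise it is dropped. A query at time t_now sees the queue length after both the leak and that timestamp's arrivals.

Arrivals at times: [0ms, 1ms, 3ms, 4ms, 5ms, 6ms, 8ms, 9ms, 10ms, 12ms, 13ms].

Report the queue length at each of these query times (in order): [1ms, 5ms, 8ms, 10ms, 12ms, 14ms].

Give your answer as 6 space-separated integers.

Answer: 1 1 1 1 1 0

Derivation:
Queue lengths at query times:
  query t=1ms: backlog = 1
  query t=5ms: backlog = 1
  query t=8ms: backlog = 1
  query t=10ms: backlog = 1
  query t=12ms: backlog = 1
  query t=14ms: backlog = 0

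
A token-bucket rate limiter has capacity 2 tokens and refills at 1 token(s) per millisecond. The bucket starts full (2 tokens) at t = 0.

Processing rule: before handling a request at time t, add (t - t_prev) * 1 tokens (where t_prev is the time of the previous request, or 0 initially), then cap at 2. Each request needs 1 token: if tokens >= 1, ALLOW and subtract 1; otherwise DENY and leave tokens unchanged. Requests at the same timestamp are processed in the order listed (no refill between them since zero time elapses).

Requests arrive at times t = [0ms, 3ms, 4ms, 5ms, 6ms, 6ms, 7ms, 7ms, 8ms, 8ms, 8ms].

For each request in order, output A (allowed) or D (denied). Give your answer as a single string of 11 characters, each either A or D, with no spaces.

Simulating step by step:
  req#1 t=0ms: ALLOW
  req#2 t=3ms: ALLOW
  req#3 t=4ms: ALLOW
  req#4 t=5ms: ALLOW
  req#5 t=6ms: ALLOW
  req#6 t=6ms: ALLOW
  req#7 t=7ms: ALLOW
  req#8 t=7ms: DENY
  req#9 t=8ms: ALLOW
  req#10 t=8ms: DENY
  req#11 t=8ms: DENY

Answer: AAAAAAADADD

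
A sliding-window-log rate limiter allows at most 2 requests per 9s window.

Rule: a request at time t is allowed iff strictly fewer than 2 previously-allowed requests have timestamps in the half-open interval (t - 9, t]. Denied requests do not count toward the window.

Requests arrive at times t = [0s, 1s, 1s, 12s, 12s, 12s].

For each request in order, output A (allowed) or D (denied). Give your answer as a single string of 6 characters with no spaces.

Tracking allowed requests in the window:
  req#1 t=0s: ALLOW
  req#2 t=1s: ALLOW
  req#3 t=1s: DENY
  req#4 t=12s: ALLOW
  req#5 t=12s: ALLOW
  req#6 t=12s: DENY

Answer: AADAAD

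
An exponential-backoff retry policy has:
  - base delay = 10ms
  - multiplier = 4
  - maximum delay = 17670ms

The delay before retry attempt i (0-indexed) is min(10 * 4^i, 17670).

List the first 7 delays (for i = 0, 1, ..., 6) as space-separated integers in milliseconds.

Answer: 10 40 160 640 2560 10240 17670

Derivation:
Computing each delay:
  i=0: min(10*4^0, 17670) = 10
  i=1: min(10*4^1, 17670) = 40
  i=2: min(10*4^2, 17670) = 160
  i=3: min(10*4^3, 17670) = 640
  i=4: min(10*4^4, 17670) = 2560
  i=5: min(10*4^5, 17670) = 10240
  i=6: min(10*4^6, 17670) = 17670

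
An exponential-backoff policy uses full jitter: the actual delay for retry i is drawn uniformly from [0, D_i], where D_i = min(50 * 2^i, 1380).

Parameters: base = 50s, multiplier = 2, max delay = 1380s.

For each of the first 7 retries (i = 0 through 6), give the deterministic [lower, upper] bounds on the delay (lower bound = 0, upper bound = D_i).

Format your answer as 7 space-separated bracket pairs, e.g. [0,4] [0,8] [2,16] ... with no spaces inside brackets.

Answer: [0,50] [0,100] [0,200] [0,400] [0,800] [0,1380] [0,1380]

Derivation:
Computing bounds per retry:
  i=0: D_i=min(50*2^0,1380)=50, bounds=[0,50]
  i=1: D_i=min(50*2^1,1380)=100, bounds=[0,100]
  i=2: D_i=min(50*2^2,1380)=200, bounds=[0,200]
  i=3: D_i=min(50*2^3,1380)=400, bounds=[0,400]
  i=4: D_i=min(50*2^4,1380)=800, bounds=[0,800]
  i=5: D_i=min(50*2^5,1380)=1380, bounds=[0,1380]
  i=6: D_i=min(50*2^6,1380)=1380, bounds=[0,1380]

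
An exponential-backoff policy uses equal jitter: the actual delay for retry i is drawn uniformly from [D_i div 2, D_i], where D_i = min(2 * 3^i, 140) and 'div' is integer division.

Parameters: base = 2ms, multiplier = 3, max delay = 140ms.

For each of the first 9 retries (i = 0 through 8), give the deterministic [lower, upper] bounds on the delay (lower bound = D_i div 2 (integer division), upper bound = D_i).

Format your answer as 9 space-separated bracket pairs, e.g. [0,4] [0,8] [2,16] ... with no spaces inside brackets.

Answer: [1,2] [3,6] [9,18] [27,54] [70,140] [70,140] [70,140] [70,140] [70,140]

Derivation:
Computing bounds per retry:
  i=0: D_i=min(2*3^0,140)=2, bounds=[1,2]
  i=1: D_i=min(2*3^1,140)=6, bounds=[3,6]
  i=2: D_i=min(2*3^2,140)=18, bounds=[9,18]
  i=3: D_i=min(2*3^3,140)=54, bounds=[27,54]
  i=4: D_i=min(2*3^4,140)=140, bounds=[70,140]
  i=5: D_i=min(2*3^5,140)=140, bounds=[70,140]
  i=6: D_i=min(2*3^6,140)=140, bounds=[70,140]
  i=7: D_i=min(2*3^7,140)=140, bounds=[70,140]
  i=8: D_i=min(2*3^8,140)=140, bounds=[70,140]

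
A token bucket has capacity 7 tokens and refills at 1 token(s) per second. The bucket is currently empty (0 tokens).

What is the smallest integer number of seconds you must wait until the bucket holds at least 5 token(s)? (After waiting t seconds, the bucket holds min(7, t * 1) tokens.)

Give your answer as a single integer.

Need t * 1 >= 5, so t >= 5/1.
Smallest integer t = ceil(5/1) = 5.

Answer: 5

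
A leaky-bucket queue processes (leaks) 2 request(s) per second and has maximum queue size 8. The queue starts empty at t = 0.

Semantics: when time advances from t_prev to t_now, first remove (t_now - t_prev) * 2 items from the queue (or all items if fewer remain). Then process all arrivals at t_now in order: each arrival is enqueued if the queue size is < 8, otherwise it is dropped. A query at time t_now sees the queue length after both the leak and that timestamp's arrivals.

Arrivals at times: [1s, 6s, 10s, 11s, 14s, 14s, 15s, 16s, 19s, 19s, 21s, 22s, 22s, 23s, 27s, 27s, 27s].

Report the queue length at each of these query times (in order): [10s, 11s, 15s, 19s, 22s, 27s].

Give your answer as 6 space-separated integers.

Answer: 1 1 1 2 2 3

Derivation:
Queue lengths at query times:
  query t=10s: backlog = 1
  query t=11s: backlog = 1
  query t=15s: backlog = 1
  query t=19s: backlog = 2
  query t=22s: backlog = 2
  query t=27s: backlog = 3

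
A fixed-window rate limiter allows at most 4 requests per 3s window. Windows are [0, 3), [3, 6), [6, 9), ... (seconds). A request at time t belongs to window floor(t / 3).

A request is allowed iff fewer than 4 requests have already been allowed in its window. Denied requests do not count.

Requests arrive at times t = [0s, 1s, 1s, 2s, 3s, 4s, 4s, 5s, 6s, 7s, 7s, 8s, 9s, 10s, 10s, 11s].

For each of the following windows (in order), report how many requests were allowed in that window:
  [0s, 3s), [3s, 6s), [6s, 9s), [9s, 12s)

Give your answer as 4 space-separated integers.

Processing requests:
  req#1 t=0s (window 0): ALLOW
  req#2 t=1s (window 0): ALLOW
  req#3 t=1s (window 0): ALLOW
  req#4 t=2s (window 0): ALLOW
  req#5 t=3s (window 1): ALLOW
  req#6 t=4s (window 1): ALLOW
  req#7 t=4s (window 1): ALLOW
  req#8 t=5s (window 1): ALLOW
  req#9 t=6s (window 2): ALLOW
  req#10 t=7s (window 2): ALLOW
  req#11 t=7s (window 2): ALLOW
  req#12 t=8s (window 2): ALLOW
  req#13 t=9s (window 3): ALLOW
  req#14 t=10s (window 3): ALLOW
  req#15 t=10s (window 3): ALLOW
  req#16 t=11s (window 3): ALLOW

Allowed counts by window: 4 4 4 4

Answer: 4 4 4 4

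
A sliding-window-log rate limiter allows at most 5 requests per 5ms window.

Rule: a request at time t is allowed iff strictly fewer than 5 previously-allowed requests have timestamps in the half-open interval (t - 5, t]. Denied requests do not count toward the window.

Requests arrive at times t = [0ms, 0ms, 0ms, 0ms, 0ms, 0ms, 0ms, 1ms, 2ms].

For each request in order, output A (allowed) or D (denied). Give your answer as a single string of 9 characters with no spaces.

Answer: AAAAADDDD

Derivation:
Tracking allowed requests in the window:
  req#1 t=0ms: ALLOW
  req#2 t=0ms: ALLOW
  req#3 t=0ms: ALLOW
  req#4 t=0ms: ALLOW
  req#5 t=0ms: ALLOW
  req#6 t=0ms: DENY
  req#7 t=0ms: DENY
  req#8 t=1ms: DENY
  req#9 t=2ms: DENY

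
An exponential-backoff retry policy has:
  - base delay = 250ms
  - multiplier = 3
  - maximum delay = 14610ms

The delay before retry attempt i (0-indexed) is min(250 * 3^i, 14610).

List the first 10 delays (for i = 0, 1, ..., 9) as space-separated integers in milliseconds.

Computing each delay:
  i=0: min(250*3^0, 14610) = 250
  i=1: min(250*3^1, 14610) = 750
  i=2: min(250*3^2, 14610) = 2250
  i=3: min(250*3^3, 14610) = 6750
  i=4: min(250*3^4, 14610) = 14610
  i=5: min(250*3^5, 14610) = 14610
  i=6: min(250*3^6, 14610) = 14610
  i=7: min(250*3^7, 14610) = 14610
  i=8: min(250*3^8, 14610) = 14610
  i=9: min(250*3^9, 14610) = 14610

Answer: 250 750 2250 6750 14610 14610 14610 14610 14610 14610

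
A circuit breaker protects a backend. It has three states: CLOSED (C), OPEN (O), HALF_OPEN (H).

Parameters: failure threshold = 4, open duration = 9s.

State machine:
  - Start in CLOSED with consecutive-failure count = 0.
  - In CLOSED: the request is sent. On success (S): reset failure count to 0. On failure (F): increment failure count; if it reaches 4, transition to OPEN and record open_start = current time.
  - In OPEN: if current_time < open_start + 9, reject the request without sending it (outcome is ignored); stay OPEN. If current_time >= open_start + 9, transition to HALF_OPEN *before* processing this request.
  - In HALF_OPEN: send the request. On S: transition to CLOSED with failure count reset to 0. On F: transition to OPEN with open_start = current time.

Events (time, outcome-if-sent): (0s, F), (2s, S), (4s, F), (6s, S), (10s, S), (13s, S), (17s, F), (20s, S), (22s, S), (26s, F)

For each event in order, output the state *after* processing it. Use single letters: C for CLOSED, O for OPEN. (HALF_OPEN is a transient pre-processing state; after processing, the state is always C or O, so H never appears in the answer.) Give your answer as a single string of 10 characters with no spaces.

State after each event:
  event#1 t=0s outcome=F: state=CLOSED
  event#2 t=2s outcome=S: state=CLOSED
  event#3 t=4s outcome=F: state=CLOSED
  event#4 t=6s outcome=S: state=CLOSED
  event#5 t=10s outcome=S: state=CLOSED
  event#6 t=13s outcome=S: state=CLOSED
  event#7 t=17s outcome=F: state=CLOSED
  event#8 t=20s outcome=S: state=CLOSED
  event#9 t=22s outcome=S: state=CLOSED
  event#10 t=26s outcome=F: state=CLOSED

Answer: CCCCCCCCCC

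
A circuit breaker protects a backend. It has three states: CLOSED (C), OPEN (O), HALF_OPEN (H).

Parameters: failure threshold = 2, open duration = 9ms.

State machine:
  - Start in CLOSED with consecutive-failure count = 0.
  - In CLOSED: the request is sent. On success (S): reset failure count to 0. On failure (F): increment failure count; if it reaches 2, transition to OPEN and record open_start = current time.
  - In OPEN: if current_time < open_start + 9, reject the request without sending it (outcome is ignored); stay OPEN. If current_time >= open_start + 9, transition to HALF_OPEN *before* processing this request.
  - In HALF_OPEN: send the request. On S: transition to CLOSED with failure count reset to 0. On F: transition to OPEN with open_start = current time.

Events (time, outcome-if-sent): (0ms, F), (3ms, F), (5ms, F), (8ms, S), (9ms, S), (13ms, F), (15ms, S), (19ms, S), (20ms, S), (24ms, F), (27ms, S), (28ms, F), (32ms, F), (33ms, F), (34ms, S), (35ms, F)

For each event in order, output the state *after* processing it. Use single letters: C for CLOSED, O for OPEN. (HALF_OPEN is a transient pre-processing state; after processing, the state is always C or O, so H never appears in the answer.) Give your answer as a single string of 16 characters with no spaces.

Answer: COOOOOOOOOOOOOOO

Derivation:
State after each event:
  event#1 t=0ms outcome=F: state=CLOSED
  event#2 t=3ms outcome=F: state=OPEN
  event#3 t=5ms outcome=F: state=OPEN
  event#4 t=8ms outcome=S: state=OPEN
  event#5 t=9ms outcome=S: state=OPEN
  event#6 t=13ms outcome=F: state=OPEN
  event#7 t=15ms outcome=S: state=OPEN
  event#8 t=19ms outcome=S: state=OPEN
  event#9 t=20ms outcome=S: state=OPEN
  event#10 t=24ms outcome=F: state=OPEN
  event#11 t=27ms outcome=S: state=OPEN
  event#12 t=28ms outcome=F: state=OPEN
  event#13 t=32ms outcome=F: state=OPEN
  event#14 t=33ms outcome=F: state=OPEN
  event#15 t=34ms outcome=S: state=OPEN
  event#16 t=35ms outcome=F: state=OPEN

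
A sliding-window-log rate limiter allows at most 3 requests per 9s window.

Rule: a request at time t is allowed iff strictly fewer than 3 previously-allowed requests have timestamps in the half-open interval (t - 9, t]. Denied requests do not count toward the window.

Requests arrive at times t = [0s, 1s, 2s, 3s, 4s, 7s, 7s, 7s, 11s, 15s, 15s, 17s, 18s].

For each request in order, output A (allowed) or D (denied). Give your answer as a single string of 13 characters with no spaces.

Answer: AAADDDDDAAADD

Derivation:
Tracking allowed requests in the window:
  req#1 t=0s: ALLOW
  req#2 t=1s: ALLOW
  req#3 t=2s: ALLOW
  req#4 t=3s: DENY
  req#5 t=4s: DENY
  req#6 t=7s: DENY
  req#7 t=7s: DENY
  req#8 t=7s: DENY
  req#9 t=11s: ALLOW
  req#10 t=15s: ALLOW
  req#11 t=15s: ALLOW
  req#12 t=17s: DENY
  req#13 t=18s: DENY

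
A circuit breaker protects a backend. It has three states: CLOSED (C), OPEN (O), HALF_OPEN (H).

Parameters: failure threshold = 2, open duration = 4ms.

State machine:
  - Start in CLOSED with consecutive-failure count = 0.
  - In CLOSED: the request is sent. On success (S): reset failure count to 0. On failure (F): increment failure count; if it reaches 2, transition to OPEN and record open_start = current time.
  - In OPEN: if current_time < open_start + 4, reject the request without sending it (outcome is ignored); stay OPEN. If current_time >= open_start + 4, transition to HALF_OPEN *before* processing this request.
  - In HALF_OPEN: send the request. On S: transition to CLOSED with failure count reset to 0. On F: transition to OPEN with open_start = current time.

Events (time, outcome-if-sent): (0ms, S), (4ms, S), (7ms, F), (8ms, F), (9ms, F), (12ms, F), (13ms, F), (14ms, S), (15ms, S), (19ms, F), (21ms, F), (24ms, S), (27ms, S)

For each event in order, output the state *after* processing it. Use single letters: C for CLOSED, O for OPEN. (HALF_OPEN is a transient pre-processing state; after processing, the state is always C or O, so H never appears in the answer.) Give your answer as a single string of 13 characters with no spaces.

State after each event:
  event#1 t=0ms outcome=S: state=CLOSED
  event#2 t=4ms outcome=S: state=CLOSED
  event#3 t=7ms outcome=F: state=CLOSED
  event#4 t=8ms outcome=F: state=OPEN
  event#5 t=9ms outcome=F: state=OPEN
  event#6 t=12ms outcome=F: state=OPEN
  event#7 t=13ms outcome=F: state=OPEN
  event#8 t=14ms outcome=S: state=OPEN
  event#9 t=15ms outcome=S: state=OPEN
  event#10 t=19ms outcome=F: state=OPEN
  event#11 t=21ms outcome=F: state=OPEN
  event#12 t=24ms outcome=S: state=CLOSED
  event#13 t=27ms outcome=S: state=CLOSED

Answer: CCCOOOOOOOOCC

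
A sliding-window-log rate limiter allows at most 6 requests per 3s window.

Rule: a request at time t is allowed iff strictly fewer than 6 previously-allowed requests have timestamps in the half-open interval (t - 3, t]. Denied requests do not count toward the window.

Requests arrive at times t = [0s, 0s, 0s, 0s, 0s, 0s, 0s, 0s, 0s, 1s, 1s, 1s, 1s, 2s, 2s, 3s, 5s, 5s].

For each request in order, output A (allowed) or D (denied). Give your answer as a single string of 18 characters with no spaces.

Tracking allowed requests in the window:
  req#1 t=0s: ALLOW
  req#2 t=0s: ALLOW
  req#3 t=0s: ALLOW
  req#4 t=0s: ALLOW
  req#5 t=0s: ALLOW
  req#6 t=0s: ALLOW
  req#7 t=0s: DENY
  req#8 t=0s: DENY
  req#9 t=0s: DENY
  req#10 t=1s: DENY
  req#11 t=1s: DENY
  req#12 t=1s: DENY
  req#13 t=1s: DENY
  req#14 t=2s: DENY
  req#15 t=2s: DENY
  req#16 t=3s: ALLOW
  req#17 t=5s: ALLOW
  req#18 t=5s: ALLOW

Answer: AAAAAADDDDDDDDDAAA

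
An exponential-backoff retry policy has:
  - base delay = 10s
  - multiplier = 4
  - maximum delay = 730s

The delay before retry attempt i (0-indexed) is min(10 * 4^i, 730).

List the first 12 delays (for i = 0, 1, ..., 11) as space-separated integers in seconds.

Answer: 10 40 160 640 730 730 730 730 730 730 730 730

Derivation:
Computing each delay:
  i=0: min(10*4^0, 730) = 10
  i=1: min(10*4^1, 730) = 40
  i=2: min(10*4^2, 730) = 160
  i=3: min(10*4^3, 730) = 640
  i=4: min(10*4^4, 730) = 730
  i=5: min(10*4^5, 730) = 730
  i=6: min(10*4^6, 730) = 730
  i=7: min(10*4^7, 730) = 730
  i=8: min(10*4^8, 730) = 730
  i=9: min(10*4^9, 730) = 730
  i=10: min(10*4^10, 730) = 730
  i=11: min(10*4^11, 730) = 730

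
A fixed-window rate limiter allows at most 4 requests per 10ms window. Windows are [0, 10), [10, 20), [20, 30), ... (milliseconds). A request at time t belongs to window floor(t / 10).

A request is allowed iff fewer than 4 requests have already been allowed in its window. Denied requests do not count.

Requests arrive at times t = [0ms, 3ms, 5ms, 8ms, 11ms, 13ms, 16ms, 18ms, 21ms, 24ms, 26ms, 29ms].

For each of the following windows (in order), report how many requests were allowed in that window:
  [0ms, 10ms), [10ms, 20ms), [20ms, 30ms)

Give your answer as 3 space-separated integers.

Processing requests:
  req#1 t=0ms (window 0): ALLOW
  req#2 t=3ms (window 0): ALLOW
  req#3 t=5ms (window 0): ALLOW
  req#4 t=8ms (window 0): ALLOW
  req#5 t=11ms (window 1): ALLOW
  req#6 t=13ms (window 1): ALLOW
  req#7 t=16ms (window 1): ALLOW
  req#8 t=18ms (window 1): ALLOW
  req#9 t=21ms (window 2): ALLOW
  req#10 t=24ms (window 2): ALLOW
  req#11 t=26ms (window 2): ALLOW
  req#12 t=29ms (window 2): ALLOW

Allowed counts by window: 4 4 4

Answer: 4 4 4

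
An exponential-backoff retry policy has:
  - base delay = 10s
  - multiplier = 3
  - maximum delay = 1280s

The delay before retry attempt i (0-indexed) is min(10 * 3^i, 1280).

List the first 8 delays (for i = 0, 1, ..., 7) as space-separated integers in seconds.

Computing each delay:
  i=0: min(10*3^0, 1280) = 10
  i=1: min(10*3^1, 1280) = 30
  i=2: min(10*3^2, 1280) = 90
  i=3: min(10*3^3, 1280) = 270
  i=4: min(10*3^4, 1280) = 810
  i=5: min(10*3^5, 1280) = 1280
  i=6: min(10*3^6, 1280) = 1280
  i=7: min(10*3^7, 1280) = 1280

Answer: 10 30 90 270 810 1280 1280 1280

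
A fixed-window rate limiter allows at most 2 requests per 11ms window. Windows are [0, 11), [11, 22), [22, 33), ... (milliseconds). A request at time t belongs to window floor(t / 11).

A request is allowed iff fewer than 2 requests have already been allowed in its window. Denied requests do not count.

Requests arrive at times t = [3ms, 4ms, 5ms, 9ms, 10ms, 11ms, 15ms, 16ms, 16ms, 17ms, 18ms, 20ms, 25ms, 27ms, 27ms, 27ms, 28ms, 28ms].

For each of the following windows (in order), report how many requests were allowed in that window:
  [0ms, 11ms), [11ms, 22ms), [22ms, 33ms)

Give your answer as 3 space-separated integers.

Answer: 2 2 2

Derivation:
Processing requests:
  req#1 t=3ms (window 0): ALLOW
  req#2 t=4ms (window 0): ALLOW
  req#3 t=5ms (window 0): DENY
  req#4 t=9ms (window 0): DENY
  req#5 t=10ms (window 0): DENY
  req#6 t=11ms (window 1): ALLOW
  req#7 t=15ms (window 1): ALLOW
  req#8 t=16ms (window 1): DENY
  req#9 t=16ms (window 1): DENY
  req#10 t=17ms (window 1): DENY
  req#11 t=18ms (window 1): DENY
  req#12 t=20ms (window 1): DENY
  req#13 t=25ms (window 2): ALLOW
  req#14 t=27ms (window 2): ALLOW
  req#15 t=27ms (window 2): DENY
  req#16 t=27ms (window 2): DENY
  req#17 t=28ms (window 2): DENY
  req#18 t=28ms (window 2): DENY

Allowed counts by window: 2 2 2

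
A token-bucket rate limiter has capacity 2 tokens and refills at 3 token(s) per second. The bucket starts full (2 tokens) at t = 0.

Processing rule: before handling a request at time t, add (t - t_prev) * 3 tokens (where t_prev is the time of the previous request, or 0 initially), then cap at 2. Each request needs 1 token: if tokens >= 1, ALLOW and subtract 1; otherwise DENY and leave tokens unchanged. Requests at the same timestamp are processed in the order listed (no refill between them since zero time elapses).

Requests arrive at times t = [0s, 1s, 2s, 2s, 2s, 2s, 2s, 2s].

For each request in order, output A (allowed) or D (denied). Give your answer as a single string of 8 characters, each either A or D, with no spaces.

Answer: AAAADDDD

Derivation:
Simulating step by step:
  req#1 t=0s: ALLOW
  req#2 t=1s: ALLOW
  req#3 t=2s: ALLOW
  req#4 t=2s: ALLOW
  req#5 t=2s: DENY
  req#6 t=2s: DENY
  req#7 t=2s: DENY
  req#8 t=2s: DENY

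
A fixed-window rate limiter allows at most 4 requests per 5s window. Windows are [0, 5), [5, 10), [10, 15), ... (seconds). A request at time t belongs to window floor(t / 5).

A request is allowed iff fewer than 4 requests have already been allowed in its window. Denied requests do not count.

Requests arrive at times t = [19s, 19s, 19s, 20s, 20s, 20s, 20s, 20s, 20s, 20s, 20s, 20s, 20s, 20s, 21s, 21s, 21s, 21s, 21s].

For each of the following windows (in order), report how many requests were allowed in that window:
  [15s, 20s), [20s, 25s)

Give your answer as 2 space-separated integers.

Processing requests:
  req#1 t=19s (window 3): ALLOW
  req#2 t=19s (window 3): ALLOW
  req#3 t=19s (window 3): ALLOW
  req#4 t=20s (window 4): ALLOW
  req#5 t=20s (window 4): ALLOW
  req#6 t=20s (window 4): ALLOW
  req#7 t=20s (window 4): ALLOW
  req#8 t=20s (window 4): DENY
  req#9 t=20s (window 4): DENY
  req#10 t=20s (window 4): DENY
  req#11 t=20s (window 4): DENY
  req#12 t=20s (window 4): DENY
  req#13 t=20s (window 4): DENY
  req#14 t=20s (window 4): DENY
  req#15 t=21s (window 4): DENY
  req#16 t=21s (window 4): DENY
  req#17 t=21s (window 4): DENY
  req#18 t=21s (window 4): DENY
  req#19 t=21s (window 4): DENY

Allowed counts by window: 3 4

Answer: 3 4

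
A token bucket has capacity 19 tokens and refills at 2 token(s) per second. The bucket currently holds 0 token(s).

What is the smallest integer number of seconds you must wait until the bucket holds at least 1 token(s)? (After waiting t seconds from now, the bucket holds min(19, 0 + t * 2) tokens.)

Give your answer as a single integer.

Need 0 + t * 2 >= 1, so t >= 1/2.
Smallest integer t = ceil(1/2) = 1.

Answer: 1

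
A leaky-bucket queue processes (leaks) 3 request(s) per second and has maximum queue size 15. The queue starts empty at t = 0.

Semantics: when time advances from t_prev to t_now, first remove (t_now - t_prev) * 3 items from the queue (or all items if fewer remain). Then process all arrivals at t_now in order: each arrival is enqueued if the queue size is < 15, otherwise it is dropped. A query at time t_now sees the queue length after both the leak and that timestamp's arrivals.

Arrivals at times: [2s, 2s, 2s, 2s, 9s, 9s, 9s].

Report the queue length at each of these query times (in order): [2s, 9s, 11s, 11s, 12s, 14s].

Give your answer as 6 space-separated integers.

Answer: 4 3 0 0 0 0

Derivation:
Queue lengths at query times:
  query t=2s: backlog = 4
  query t=9s: backlog = 3
  query t=11s: backlog = 0
  query t=11s: backlog = 0
  query t=12s: backlog = 0
  query t=14s: backlog = 0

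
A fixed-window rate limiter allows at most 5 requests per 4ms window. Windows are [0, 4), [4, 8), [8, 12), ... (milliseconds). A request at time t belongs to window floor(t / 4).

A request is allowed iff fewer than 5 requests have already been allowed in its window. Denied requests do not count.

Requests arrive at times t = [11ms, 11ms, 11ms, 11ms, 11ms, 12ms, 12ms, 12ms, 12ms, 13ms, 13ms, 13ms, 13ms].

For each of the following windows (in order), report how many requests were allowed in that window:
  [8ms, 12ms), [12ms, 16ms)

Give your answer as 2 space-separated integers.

Processing requests:
  req#1 t=11ms (window 2): ALLOW
  req#2 t=11ms (window 2): ALLOW
  req#3 t=11ms (window 2): ALLOW
  req#4 t=11ms (window 2): ALLOW
  req#5 t=11ms (window 2): ALLOW
  req#6 t=12ms (window 3): ALLOW
  req#7 t=12ms (window 3): ALLOW
  req#8 t=12ms (window 3): ALLOW
  req#9 t=12ms (window 3): ALLOW
  req#10 t=13ms (window 3): ALLOW
  req#11 t=13ms (window 3): DENY
  req#12 t=13ms (window 3): DENY
  req#13 t=13ms (window 3): DENY

Allowed counts by window: 5 5

Answer: 5 5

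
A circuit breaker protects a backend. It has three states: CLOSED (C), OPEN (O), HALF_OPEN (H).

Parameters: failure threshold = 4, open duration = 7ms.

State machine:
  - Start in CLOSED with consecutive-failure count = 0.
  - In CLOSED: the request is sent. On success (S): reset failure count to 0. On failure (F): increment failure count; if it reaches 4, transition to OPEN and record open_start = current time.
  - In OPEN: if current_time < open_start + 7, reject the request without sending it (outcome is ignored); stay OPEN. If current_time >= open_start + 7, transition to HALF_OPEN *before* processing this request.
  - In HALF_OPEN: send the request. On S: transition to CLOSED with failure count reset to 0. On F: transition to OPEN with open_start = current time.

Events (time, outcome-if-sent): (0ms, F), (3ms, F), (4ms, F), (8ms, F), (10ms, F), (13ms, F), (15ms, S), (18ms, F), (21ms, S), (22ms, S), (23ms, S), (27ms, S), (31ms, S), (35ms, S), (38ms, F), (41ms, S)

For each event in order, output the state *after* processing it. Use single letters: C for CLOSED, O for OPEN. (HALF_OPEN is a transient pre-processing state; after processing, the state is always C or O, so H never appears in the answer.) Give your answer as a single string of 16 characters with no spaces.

Answer: CCCOOOCCCCCCCCCC

Derivation:
State after each event:
  event#1 t=0ms outcome=F: state=CLOSED
  event#2 t=3ms outcome=F: state=CLOSED
  event#3 t=4ms outcome=F: state=CLOSED
  event#4 t=8ms outcome=F: state=OPEN
  event#5 t=10ms outcome=F: state=OPEN
  event#6 t=13ms outcome=F: state=OPEN
  event#7 t=15ms outcome=S: state=CLOSED
  event#8 t=18ms outcome=F: state=CLOSED
  event#9 t=21ms outcome=S: state=CLOSED
  event#10 t=22ms outcome=S: state=CLOSED
  event#11 t=23ms outcome=S: state=CLOSED
  event#12 t=27ms outcome=S: state=CLOSED
  event#13 t=31ms outcome=S: state=CLOSED
  event#14 t=35ms outcome=S: state=CLOSED
  event#15 t=38ms outcome=F: state=CLOSED
  event#16 t=41ms outcome=S: state=CLOSED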